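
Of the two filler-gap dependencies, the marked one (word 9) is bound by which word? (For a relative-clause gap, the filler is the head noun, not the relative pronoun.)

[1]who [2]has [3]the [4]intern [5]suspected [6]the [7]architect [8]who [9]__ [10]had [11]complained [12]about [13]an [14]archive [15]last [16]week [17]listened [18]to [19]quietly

7

The marked gap is inside the relative clause, the subject of "complained".
Its filler is the head noun "architect" (via "who"), at word 7.
(The other dependency links word 1 to a gap after word 18.)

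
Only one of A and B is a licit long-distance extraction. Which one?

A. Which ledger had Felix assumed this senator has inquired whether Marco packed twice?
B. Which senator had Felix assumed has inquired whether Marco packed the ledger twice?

B

In A, the wh-phrase is extracted from inside a wh-island (introduced by "whether"), which blocks movement.
In B, the extraction path crosses only that-complement boundaries, which are transparent.
So B is grammatical.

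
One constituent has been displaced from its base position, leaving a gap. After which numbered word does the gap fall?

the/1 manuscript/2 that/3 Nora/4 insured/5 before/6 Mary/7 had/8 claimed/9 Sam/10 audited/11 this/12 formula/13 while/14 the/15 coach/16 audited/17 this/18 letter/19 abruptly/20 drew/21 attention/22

The displaced element is "the manuscript" (word 2).
It functions as the direct object of "insured", so the gap sits immediately after word 5 ("insured").
Base order: Nora insured the manuscript before Mary had claimed Sam audited this formula while the coach audited this letter abruptly.

5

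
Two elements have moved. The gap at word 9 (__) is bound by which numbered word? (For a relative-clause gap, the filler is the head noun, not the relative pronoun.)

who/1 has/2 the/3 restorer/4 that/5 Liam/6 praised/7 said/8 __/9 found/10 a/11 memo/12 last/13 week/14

1

The marked gap is the subject of "found".
Its filler is the fronted wh-phrase "who", at word 1.
(The other dependency links word 4 to a gap after word 7.)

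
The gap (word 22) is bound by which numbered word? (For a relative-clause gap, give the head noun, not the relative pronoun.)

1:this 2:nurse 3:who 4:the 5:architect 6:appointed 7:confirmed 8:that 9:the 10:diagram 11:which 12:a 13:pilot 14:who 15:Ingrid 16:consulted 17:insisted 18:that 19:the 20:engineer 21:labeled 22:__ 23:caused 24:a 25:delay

The gap at 22 is the object of "labeled", inside a relative clause.
The relative pronoun is "which" (word 11); it is bound by the head noun immediately before it.
Its filler is the head noun "diagram", at word 10.

10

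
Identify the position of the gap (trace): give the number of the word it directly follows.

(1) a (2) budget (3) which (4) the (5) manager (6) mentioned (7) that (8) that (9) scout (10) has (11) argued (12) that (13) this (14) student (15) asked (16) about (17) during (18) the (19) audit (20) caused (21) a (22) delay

The displaced element is "a budget" (word 2).
It is linked across 2 clause boundaries (that → that).
It functions as the object of the preposition "about" of "asked", so the gap sits immediately after word 16 ("about").
Base order: The manager mentioned that that scout has argued that this student asked about a budget during the audit.

16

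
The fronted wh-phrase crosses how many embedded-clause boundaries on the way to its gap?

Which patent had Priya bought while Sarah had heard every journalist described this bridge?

0

"which patent" originates inside the matrix clause — no clause boundary is crossed.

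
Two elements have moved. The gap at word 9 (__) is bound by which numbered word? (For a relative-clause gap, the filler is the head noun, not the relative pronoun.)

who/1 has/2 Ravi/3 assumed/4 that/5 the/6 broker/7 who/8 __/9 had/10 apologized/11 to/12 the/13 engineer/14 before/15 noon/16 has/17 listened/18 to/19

The marked gap is inside the relative clause, the subject of "apologized".
Its filler is the head noun "broker" (via "who"), at word 7.
(The other dependency links word 1 to a gap after word 19.)

7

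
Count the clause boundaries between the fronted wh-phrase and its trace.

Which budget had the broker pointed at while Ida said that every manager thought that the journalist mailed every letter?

0

"which budget" originates inside the matrix clause — no clause boundary is crossed.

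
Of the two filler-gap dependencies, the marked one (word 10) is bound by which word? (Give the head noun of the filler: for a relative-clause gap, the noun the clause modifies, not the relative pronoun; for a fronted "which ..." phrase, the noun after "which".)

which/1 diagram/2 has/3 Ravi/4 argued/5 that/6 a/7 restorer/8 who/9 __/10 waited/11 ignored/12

8

The marked gap is inside the relative clause, the subject of "waited".
Its filler is the head noun "restorer" (via "who"), at word 8.
(The other dependency links word 2 to a gap after word 12.)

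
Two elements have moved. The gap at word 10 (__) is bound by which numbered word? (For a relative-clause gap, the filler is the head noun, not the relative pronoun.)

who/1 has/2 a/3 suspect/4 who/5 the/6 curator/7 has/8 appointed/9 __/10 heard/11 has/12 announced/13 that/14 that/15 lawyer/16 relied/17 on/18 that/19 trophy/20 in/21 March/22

4

The marked gap is inside the relative clause, the direct object of "appointed".
Its filler is the head noun "suspect" (via "who"), at word 4.
(The other dependency links word 1 to a gap after word 11.)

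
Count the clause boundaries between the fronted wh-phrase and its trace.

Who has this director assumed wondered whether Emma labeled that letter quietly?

"who" is extracted from the subject of "wondered".
Boundaries crossed, outermost first: [Ø] — 1 in total.

1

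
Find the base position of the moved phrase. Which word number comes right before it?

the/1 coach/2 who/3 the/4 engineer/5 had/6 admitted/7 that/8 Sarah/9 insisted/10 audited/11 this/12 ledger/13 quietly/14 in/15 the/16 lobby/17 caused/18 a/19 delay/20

The displaced element is "the coach" (word 2).
It is linked across 2 clause boundaries (that → Ø).
It functions as the subject of "audited", so the gap sits immediately after word 10 ("insisted").
Base order: The engineer had admitted that Sarah insisted that the coach audited this ledger quietly in the lobby.

10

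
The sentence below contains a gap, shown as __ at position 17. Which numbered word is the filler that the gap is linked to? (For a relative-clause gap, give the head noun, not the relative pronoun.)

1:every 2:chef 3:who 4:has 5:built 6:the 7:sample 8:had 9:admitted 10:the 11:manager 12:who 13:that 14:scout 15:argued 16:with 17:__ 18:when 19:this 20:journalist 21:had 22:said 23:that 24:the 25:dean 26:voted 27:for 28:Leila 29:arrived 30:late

The gap at 17 is the prepositional object of "argued", inside a relative clause.
The relative pronoun is "who" (word 12); it is bound by the head noun immediately before it.
Its filler is the head noun "manager", at word 11.

11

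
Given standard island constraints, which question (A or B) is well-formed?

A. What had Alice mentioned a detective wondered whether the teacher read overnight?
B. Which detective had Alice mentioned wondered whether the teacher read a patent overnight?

B

In A, the wh-phrase is extracted from inside a wh-island (introduced by "whether"), which blocks movement.
In B, the extraction path crosses only that-complement boundaries, which are transparent.
So B is grammatical.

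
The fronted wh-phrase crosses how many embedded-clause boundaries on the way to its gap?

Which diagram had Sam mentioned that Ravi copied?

"which diagram" is extracted from the object of "copied".
Boundaries crossed, outermost first: [that] — 1 in total.

1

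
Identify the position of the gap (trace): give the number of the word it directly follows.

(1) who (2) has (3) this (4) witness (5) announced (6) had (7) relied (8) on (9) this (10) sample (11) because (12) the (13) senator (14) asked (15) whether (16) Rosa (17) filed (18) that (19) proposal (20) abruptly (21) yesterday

5

The displaced element is "who" (word 1).
It is linked across 1 clause boundary (Ø).
It functions as the subject of "relied", so the gap sits immediately after word 5 ("announced").
Base order: This witness has announced that who had relied on this sample because the senator asked whether Rosa filed that proposal abruptly yesterday.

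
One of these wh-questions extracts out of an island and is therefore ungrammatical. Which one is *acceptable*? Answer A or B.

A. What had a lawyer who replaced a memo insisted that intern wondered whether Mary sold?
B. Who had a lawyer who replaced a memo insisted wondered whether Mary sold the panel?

B

In A, the wh-phrase is extracted from inside a wh-island (introduced by "whether"), which blocks movement.
In B, the extraction path crosses only that-complement boundaries, which are transparent.
So B is grammatical.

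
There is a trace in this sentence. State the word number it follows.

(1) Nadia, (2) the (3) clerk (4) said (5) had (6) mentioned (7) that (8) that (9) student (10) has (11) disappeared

The displaced element is "Nadia" (word 1).
It is linked across 1 clause boundary (Ø).
It functions as the subject of "mentioned", so the gap sits immediately after word 4 ("said").
Base order: The clerk said Nadia had mentioned that that student has disappeared.

4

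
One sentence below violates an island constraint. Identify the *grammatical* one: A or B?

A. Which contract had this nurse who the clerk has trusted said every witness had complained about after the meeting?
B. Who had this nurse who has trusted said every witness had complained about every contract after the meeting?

In B, the wh-phrase is extracted from inside a complex-NP island (relative clause) (introduced by "who"), which blocks movement.
In A, the extraction path crosses only that-complement boundaries, which are transparent.
So A is grammatical.

A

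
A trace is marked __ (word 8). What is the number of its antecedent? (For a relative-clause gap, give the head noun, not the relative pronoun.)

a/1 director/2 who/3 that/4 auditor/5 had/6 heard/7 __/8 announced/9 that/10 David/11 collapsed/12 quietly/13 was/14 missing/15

2

The gap at 8 is the subject of "announced", inside a relative clause.
The relative pronoun is "who" (word 3); it is bound by the head noun immediately before it.
Its filler is the head noun "director", at word 2.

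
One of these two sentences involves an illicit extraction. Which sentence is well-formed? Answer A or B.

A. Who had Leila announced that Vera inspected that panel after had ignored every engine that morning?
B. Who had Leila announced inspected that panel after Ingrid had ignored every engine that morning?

B

In A, the wh-phrase is extracted from inside an adjunct island (introduced by "after"), which blocks movement.
In B, the extraction path crosses only that-complement boundaries, which are transparent.
So B is grammatical.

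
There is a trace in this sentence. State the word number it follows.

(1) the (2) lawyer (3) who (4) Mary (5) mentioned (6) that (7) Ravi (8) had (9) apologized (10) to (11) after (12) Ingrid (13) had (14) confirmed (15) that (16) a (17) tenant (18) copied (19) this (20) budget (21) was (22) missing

10

The displaced element is "the lawyer" (word 2).
It is linked across 1 clause boundary (that).
It functions as the object of the preposition "to" of "apologized", so the gap sits immediately after word 10 ("to").
Base order: Mary mentioned that Ravi had apologized to the lawyer after Ingrid had confirmed that a tenant copied this budget.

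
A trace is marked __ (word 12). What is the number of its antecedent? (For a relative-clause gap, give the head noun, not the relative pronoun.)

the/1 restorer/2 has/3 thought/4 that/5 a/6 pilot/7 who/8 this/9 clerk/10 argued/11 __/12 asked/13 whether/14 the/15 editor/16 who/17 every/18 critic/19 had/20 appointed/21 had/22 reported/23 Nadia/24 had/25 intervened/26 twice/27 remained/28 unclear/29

The gap at 12 is the subject of "asked", inside a relative clause.
The relative pronoun is "who" (word 8); it is bound by the head noun immediately before it.
Its filler is the head noun "pilot", at word 7.

7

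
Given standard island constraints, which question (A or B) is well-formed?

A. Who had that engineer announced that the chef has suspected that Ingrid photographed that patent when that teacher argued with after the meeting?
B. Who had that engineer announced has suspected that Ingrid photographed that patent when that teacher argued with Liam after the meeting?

In A, the wh-phrase is extracted from inside an adjunct island (introduced by "when"), which blocks movement.
In B, the extraction path crosses only that-complement boundaries, which are transparent.
So B is grammatical.

B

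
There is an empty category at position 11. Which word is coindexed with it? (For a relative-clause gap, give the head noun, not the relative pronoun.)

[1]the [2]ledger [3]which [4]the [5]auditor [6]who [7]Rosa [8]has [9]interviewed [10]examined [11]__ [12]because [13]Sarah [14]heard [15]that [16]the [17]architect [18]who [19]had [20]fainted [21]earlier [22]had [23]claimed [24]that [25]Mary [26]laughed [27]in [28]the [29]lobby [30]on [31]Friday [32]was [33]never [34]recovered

The gap at 11 is the object of "examined", inside a relative clause.
The relative pronoun is "which" (word 3); it is bound by the head noun immediately before it.
Its filler is the head noun "ledger", at word 2.

2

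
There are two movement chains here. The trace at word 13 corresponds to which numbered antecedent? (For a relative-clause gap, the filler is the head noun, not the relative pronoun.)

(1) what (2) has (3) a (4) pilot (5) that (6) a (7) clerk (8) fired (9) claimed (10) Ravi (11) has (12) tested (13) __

The marked gap is the direct object of "tested".
Its filler is the fronted wh-phrase "what", at word 1.
(The other dependency links word 4 to a gap after word 8.)

1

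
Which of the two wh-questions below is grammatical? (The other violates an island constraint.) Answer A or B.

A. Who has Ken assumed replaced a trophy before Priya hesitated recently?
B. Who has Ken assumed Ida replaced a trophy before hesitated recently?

A

In B, the wh-phrase is extracted from inside an adjunct island (introduced by "before"), which blocks movement.
In A, the extraction path crosses only that-complement boundaries, which are transparent.
So A is grammatical.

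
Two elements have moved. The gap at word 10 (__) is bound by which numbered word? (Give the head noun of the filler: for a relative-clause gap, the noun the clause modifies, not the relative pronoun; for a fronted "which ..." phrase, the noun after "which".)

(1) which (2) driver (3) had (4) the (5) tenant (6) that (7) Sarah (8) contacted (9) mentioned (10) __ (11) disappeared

The marked gap is the subject of "disappeared".
Its filler is the fronted wh-phrase "which driver", at word 2.
(The other dependency links word 5 to a gap after word 8.)

2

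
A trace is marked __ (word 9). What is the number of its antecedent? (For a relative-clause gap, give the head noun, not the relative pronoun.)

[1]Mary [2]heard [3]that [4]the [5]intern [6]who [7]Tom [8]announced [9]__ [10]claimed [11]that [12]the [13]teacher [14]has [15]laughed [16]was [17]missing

5

The gap at 9 is the subject of "claimed", inside a relative clause.
The relative pronoun is "who" (word 6); it is bound by the head noun immediately before it.
Its filler is the head noun "intern", at word 5.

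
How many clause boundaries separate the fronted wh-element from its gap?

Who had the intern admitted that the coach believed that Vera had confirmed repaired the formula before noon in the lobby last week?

3

"who" is extracted from the subject of "repaired".
Boundaries crossed, outermost first: [that], [that], [Ø] — 3 in total.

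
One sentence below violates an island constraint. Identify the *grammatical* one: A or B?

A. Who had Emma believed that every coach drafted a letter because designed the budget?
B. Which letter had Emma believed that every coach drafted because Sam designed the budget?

B

In A, the wh-phrase is extracted from inside an adjunct island (introduced by "because"), which blocks movement.
In B, the extraction path crosses only that-complement boundaries, which are transparent.
So B is grammatical.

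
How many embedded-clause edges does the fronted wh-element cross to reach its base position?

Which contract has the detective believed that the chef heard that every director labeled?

2

"which contract" is extracted from the object of "labeled".
Boundaries crossed, outermost first: [that], [that] — 2 in total.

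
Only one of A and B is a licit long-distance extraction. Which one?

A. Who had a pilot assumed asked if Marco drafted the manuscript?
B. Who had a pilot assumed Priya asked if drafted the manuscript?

In B, the wh-phrase is extracted from inside a wh-island (introduced by "if"), which blocks movement.
In A, the extraction path crosses only that-complement boundaries, which are transparent.
So A is grammatical.

A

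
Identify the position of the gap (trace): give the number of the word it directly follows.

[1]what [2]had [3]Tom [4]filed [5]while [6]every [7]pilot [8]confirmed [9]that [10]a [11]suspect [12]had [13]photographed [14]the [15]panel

4

The displaced element is "what" (word 1).
It functions as the direct object of "filed", so the gap sits immediately after word 4 ("filed").
Base order: Tom had filed what while every pilot confirmed that a suspect had photographed the panel.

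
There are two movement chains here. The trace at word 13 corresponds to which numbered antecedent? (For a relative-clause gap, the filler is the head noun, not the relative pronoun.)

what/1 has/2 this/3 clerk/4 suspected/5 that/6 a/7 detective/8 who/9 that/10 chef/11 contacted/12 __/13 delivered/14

The marked gap is inside the relative clause, the direct object of "contacted".
Its filler is the head noun "detective" (via "who"), at word 8.
(The other dependency links word 1 to a gap after word 14.)

8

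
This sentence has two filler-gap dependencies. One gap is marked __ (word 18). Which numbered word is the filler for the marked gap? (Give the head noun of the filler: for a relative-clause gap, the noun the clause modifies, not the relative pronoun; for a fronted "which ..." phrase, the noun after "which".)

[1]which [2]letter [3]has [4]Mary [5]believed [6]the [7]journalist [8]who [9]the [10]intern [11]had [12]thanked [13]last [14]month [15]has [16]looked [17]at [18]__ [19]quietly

The marked gap is the object of the preposition "at" of "looked".
Its filler is the fronted wh-phrase "which letter", at word 2.
(The other dependency links word 7 to a gap after word 12.)

2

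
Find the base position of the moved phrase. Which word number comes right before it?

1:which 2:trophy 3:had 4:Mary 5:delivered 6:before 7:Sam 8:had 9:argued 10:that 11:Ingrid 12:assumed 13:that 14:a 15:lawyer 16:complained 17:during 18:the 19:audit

The displaced element is "which trophy" (word 2).
It functions as the direct object of "delivered", so the gap sits immediately after word 5 ("delivered").
Base order: Mary had delivered which trophy before Sam had argued that Ingrid assumed that a lawyer complained during the audit.

5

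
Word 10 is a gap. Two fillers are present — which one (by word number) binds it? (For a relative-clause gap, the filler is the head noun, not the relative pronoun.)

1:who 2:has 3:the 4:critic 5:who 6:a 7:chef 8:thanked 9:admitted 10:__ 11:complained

The marked gap is the subject of "complained".
Its filler is the fronted wh-phrase "who", at word 1.
(The other dependency links word 4 to a gap after word 8.)

1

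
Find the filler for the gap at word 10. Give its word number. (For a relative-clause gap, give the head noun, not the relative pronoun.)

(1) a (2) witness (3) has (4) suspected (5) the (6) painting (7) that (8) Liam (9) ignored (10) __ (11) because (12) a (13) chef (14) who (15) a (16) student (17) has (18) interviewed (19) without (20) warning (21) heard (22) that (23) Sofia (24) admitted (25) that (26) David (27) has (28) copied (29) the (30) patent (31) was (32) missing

The gap at 10 is the object of "ignored", inside a relative clause.
The relative pronoun is "that" (word 7); it is bound by the head noun immediately before it.
Its filler is the head noun "painting", at word 6.

6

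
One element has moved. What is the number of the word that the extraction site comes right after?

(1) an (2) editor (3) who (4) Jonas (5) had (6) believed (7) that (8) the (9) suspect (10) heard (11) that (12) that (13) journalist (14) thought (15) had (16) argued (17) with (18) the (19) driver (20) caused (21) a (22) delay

14

The displaced element is "an editor" (word 2).
It is linked across 3 clause boundaries (that → that → Ø).
It functions as the subject of "argued", so the gap sits immediately after word 14 ("thought").
Base order: Jonas had believed that the suspect heard that that journalist thought that an editor had argued with the driver.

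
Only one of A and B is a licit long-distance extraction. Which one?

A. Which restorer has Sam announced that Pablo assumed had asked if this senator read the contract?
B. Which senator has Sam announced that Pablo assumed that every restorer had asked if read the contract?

In B, the wh-phrase is extracted from inside a wh-island (introduced by "if"), which blocks movement.
In A, the extraction path crosses only that-complement boundaries, which are transparent.
So A is grammatical.

A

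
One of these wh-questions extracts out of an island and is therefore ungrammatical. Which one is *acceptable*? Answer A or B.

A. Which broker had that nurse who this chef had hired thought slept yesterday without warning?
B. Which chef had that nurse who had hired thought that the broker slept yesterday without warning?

A

In B, the wh-phrase is extracted from inside a complex-NP island (relative clause) (introduced by "who"), which blocks movement.
In A, the extraction path crosses only that-complement boundaries, which are transparent.
So A is grammatical.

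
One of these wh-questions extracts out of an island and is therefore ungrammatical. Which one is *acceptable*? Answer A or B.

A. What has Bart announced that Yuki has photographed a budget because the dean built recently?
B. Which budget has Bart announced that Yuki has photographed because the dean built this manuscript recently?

In A, the wh-phrase is extracted from inside an adjunct island (introduced by "because"), which blocks movement.
In B, the extraction path crosses only that-complement boundaries, which are transparent.
So B is grammatical.

B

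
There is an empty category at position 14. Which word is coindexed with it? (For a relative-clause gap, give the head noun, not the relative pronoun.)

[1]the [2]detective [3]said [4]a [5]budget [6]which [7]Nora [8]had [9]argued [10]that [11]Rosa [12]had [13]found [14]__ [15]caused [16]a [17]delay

The gap at 14 is the object of "found", inside a relative clause.
The relative pronoun is "which" (word 6); it is bound by the head noun immediately before it.
Its filler is the head noun "budget", at word 5.

5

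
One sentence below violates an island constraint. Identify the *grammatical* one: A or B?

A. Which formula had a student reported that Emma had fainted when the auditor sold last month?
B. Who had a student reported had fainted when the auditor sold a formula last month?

B

In A, the wh-phrase is extracted from inside an adjunct island (introduced by "when"), which blocks movement.
In B, the extraction path crosses only that-complement boundaries, which are transparent.
So B is grammatical.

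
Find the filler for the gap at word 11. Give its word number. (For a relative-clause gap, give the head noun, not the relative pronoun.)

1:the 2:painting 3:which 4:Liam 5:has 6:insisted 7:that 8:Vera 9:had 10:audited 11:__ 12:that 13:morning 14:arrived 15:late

2

The gap at 11 is the object of "audited", inside a relative clause.
The relative pronoun is "which" (word 3); it is bound by the head noun immediately before it.
Its filler is the head noun "painting", at word 2.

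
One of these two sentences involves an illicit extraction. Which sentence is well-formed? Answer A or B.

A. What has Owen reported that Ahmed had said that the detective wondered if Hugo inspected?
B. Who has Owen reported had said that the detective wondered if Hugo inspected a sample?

B

In A, the wh-phrase is extracted from inside a wh-island (introduced by "if"), which blocks movement.
In B, the extraction path crosses only that-complement boundaries, which are transparent.
So B is grammatical.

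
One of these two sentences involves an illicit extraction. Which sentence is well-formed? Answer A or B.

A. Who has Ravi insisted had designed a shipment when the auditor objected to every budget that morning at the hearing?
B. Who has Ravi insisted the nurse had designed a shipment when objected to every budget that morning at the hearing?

In B, the wh-phrase is extracted from inside an adjunct island (introduced by "when"), which blocks movement.
In A, the extraction path crosses only that-complement boundaries, which are transparent.
So A is grammatical.

A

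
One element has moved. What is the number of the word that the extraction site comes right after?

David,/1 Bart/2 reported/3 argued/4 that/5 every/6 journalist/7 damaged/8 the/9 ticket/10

3

The displaced element is "David" (word 1).
It is linked across 1 clause boundary (Ø).
It functions as the subject of "argued", so the gap sits immediately after word 3 ("reported").
Base order: Bart reported that David argued that every journalist damaged the ticket.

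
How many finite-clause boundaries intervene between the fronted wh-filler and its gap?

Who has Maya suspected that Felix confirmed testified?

"who" is extracted from the subject of "testified".
Boundaries crossed, outermost first: [that], [Ø] — 2 in total.

2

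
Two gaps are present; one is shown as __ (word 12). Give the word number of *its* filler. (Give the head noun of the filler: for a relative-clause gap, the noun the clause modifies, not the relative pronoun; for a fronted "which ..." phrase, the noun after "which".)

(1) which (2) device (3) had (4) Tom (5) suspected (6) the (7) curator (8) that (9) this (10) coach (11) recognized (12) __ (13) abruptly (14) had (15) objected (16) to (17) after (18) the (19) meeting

The marked gap is inside the relative clause, the direct object of "recognized".
Its filler is the head noun "curator" (via "that"), at word 7.
(The other dependency links word 2 to a gap after word 16.)

7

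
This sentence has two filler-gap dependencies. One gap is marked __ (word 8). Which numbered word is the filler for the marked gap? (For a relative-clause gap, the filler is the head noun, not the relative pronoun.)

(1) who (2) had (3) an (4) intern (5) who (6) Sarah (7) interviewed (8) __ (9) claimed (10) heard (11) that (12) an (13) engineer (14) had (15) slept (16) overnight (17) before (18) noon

4

The marked gap is inside the relative clause, the direct object of "interviewed".
Its filler is the head noun "intern" (via "who"), at word 4.
(The other dependency links word 1 to a gap after word 9.)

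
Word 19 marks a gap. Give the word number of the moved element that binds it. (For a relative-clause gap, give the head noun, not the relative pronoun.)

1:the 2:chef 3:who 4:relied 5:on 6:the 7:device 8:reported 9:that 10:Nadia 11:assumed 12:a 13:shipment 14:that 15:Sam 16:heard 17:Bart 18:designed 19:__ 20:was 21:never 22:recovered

13

The gap at 19 is the object of "designed", inside a relative clause.
The relative pronoun is "that" (word 14); it is bound by the head noun immediately before it.
Its filler is the head noun "shipment", at word 13.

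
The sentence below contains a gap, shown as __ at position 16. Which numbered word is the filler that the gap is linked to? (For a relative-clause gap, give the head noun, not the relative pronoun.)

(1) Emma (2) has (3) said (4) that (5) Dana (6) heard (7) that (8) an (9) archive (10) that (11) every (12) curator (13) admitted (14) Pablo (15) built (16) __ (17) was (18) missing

The gap at 16 is the object of "built", inside a relative clause.
The relative pronoun is "that" (word 10); it is bound by the head noun immediately before it.
Its filler is the head noun "archive", at word 9.

9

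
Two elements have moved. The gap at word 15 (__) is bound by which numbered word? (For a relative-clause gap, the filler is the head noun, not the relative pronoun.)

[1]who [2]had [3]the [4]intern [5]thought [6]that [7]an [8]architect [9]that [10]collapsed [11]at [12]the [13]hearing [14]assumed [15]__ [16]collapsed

1

The marked gap is the subject of "collapsed".
Its filler is the fronted wh-phrase "who", at word 1.
(The other dependency links word 8 to a gap after word 9.)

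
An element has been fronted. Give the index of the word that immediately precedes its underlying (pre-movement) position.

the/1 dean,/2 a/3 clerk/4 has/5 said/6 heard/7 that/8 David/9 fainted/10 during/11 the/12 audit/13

The displaced element is "the dean" (word 2).
It is linked across 1 clause boundary (Ø).
It functions as the subject of "heard", so the gap sits immediately after word 6 ("said").
Base order: A clerk has said that the dean heard that David fainted during the audit.

6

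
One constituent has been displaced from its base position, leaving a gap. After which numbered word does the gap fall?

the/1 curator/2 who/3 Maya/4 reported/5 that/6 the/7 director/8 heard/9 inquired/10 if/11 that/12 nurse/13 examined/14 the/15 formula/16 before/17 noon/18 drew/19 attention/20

The displaced element is "the curator" (word 2).
It is linked across 2 clause boundaries (that → Ø).
It functions as the subject of "inquired", so the gap sits immediately after word 9 ("heard").
Base order: Maya reported that the director heard that the curator inquired if that nurse examined the formula before noon.

9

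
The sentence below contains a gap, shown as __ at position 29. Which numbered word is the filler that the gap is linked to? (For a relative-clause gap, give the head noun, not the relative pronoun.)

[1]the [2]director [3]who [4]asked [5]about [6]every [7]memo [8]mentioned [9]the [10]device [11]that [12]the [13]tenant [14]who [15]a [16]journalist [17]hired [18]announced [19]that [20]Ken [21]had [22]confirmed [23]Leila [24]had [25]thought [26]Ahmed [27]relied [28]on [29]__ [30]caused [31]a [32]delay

The gap at 29 is the prepositional object of "relied", inside a relative clause.
The relative pronoun is "that" (word 11); it is bound by the head noun immediately before it.
Its filler is the head noun "device", at word 10.

10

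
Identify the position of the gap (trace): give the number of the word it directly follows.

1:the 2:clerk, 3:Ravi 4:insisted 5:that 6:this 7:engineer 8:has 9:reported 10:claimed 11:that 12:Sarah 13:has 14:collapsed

9

The displaced element is "the clerk" (word 2).
It is linked across 2 clause boundaries (that → Ø).
It functions as the subject of "claimed", so the gap sits immediately after word 9 ("reported").
Base order: Ravi insisted that this engineer has reported the clerk claimed that Sarah has collapsed.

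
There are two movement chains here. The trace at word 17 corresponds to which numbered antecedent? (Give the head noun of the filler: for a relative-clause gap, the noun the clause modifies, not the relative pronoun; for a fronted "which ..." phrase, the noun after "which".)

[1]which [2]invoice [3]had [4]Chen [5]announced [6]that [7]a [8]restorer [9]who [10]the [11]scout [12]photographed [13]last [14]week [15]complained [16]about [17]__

2

The marked gap is the object of the preposition "about" of "complained".
Its filler is the fronted wh-phrase "which invoice", at word 2.
(The other dependency links word 8 to a gap after word 12.)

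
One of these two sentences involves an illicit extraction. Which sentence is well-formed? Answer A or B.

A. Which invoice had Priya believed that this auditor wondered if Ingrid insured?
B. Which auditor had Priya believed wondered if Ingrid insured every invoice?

B

In A, the wh-phrase is extracted from inside a wh-island (introduced by "if"), which blocks movement.
In B, the extraction path crosses only that-complement boundaries, which are transparent.
So B is grammatical.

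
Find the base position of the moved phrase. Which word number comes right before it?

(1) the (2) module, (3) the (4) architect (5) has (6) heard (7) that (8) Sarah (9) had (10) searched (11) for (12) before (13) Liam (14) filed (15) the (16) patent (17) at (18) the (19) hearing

11

The displaced element is "the module" (word 2).
It is linked across 1 clause boundary (that).
It functions as the object of the preposition "for" of "searched", so the gap sits immediately after word 11 ("for").
Base order: The architect has heard that Sarah had searched for the module before Liam filed the patent at the hearing.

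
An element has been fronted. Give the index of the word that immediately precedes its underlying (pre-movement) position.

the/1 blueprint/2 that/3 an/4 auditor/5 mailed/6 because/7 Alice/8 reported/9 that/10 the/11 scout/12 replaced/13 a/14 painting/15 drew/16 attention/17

6

The displaced element is "the blueprint" (word 2).
It functions as the direct object of "mailed", so the gap sits immediately after word 6 ("mailed").
Base order: An auditor mailed the blueprint because Alice reported that the scout replaced a painting.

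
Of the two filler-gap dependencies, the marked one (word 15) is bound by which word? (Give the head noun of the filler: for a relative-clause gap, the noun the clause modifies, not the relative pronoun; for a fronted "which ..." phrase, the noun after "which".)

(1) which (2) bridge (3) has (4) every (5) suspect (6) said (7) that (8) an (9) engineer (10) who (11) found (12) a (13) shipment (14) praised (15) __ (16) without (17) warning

The marked gap is the direct object of "praised".
Its filler is the fronted wh-phrase "which bridge", at word 2.
(The other dependency links word 9 to a gap after word 10.)

2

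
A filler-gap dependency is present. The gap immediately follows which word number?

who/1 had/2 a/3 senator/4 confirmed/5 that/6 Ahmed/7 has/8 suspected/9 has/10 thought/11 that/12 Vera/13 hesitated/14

The displaced element is "who" (word 1).
It is linked across 2 clause boundaries (that → Ø).
It functions as the subject of "thought", so the gap sits immediately after word 9 ("suspected").
Base order: A senator had confirmed that Ahmed has suspected who has thought that Vera hesitated.

9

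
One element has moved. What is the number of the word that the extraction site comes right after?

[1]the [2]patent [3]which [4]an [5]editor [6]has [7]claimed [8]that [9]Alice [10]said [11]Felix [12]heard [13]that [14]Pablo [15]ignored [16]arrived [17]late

The displaced element is "the patent" (word 2).
It is linked across 3 clause boundaries (that → Ø → that).
It functions as the direct object of "ignored", so the gap sits immediately after word 15 ("ignored").
Base order: An editor has claimed that Alice said Felix heard that Pablo ignored the patent.

15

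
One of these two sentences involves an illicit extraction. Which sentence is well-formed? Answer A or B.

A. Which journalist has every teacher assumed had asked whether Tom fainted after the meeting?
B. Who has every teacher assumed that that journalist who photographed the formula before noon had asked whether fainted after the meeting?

A

In B, the wh-phrase is extracted from inside a wh-island (introduced by "whether"), which blocks movement.
In A, the extraction path crosses only that-complement boundaries, which are transparent.
So A is grammatical.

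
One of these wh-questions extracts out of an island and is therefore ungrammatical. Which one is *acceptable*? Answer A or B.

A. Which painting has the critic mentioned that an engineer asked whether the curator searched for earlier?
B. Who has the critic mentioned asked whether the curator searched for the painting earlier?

B

In A, the wh-phrase is extracted from inside a wh-island (introduced by "whether"), which blocks movement.
In B, the extraction path crosses only that-complement boundaries, which are transparent.
So B is grammatical.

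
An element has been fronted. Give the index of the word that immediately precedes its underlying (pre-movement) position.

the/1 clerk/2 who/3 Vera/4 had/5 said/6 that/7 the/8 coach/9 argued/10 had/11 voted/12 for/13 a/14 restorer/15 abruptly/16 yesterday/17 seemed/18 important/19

The displaced element is "the clerk" (word 2).
It is linked across 2 clause boundaries (that → Ø).
It functions as the subject of "voted", so the gap sits immediately after word 10 ("argued").
Base order: Vera had said that the coach argued the clerk had voted for a restorer abruptly yesterday.

10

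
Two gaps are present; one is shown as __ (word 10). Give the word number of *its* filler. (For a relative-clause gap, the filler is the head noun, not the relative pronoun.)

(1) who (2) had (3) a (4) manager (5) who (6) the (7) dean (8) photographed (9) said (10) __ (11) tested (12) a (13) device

1

The marked gap is the subject of "tested".
Its filler is the fronted wh-phrase "who", at word 1.
(The other dependency links word 4 to a gap after word 8.)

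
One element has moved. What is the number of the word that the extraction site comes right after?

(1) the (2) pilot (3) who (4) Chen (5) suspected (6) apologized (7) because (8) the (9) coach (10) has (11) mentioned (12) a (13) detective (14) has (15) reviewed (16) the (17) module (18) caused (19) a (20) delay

5

The displaced element is "the pilot" (word 2).
It is linked across 1 clause boundary (Ø).
It functions as the subject of "apologized", so the gap sits immediately after word 5 ("suspected").
Base order: Chen suspected that the pilot apologized because the coach has mentioned a detective has reviewed the module.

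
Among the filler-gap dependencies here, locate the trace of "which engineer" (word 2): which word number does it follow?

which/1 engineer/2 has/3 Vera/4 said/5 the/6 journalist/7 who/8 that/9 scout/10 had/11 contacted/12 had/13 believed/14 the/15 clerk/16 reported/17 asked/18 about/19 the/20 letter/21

17

The displaced element is "which engineer" (word 2).
It is linked across 3 clause boundaries (Ø → Ø → Ø).
It functions as the subject of "asked", so the gap sits immediately after word 17 ("reported").
Base order: Vera has said the journalist who that scout had contacted had believed the clerk reported that which engineer asked about the letter.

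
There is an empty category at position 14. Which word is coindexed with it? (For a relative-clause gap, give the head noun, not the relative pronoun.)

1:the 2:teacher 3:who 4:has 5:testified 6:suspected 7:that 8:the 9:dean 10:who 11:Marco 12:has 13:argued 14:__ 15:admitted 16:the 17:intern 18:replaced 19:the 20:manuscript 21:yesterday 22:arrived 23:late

The gap at 14 is the subject of "admitted", inside a relative clause.
The relative pronoun is "who" (word 10); it is bound by the head noun immediately before it.
Its filler is the head noun "dean", at word 9.

9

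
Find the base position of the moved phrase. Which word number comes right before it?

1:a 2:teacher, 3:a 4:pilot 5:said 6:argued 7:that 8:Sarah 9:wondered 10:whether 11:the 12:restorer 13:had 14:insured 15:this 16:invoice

The displaced element is "a teacher" (word 2).
It is linked across 1 clause boundary (Ø).
It functions as the subject of "argued", so the gap sits immediately after word 5 ("said").
Base order: A pilot said a teacher argued that Sarah wondered whether the restorer had insured this invoice.

5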